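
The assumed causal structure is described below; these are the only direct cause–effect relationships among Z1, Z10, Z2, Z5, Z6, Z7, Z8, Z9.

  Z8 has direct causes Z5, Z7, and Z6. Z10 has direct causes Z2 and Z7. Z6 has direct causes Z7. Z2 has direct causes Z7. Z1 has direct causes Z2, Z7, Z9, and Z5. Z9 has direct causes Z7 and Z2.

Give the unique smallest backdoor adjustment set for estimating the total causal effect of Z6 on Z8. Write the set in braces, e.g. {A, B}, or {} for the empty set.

{Z7}

Variables eligible for adjustment (non-descendants of Z6, excluding Z6 and Z8): {Z1, Z10, Z2, Z5, Z7, Z9}.
Backdoor paths from Z6 to Z8:
  P1: Z6 <- Z7 -> Z2 -> Z9 -> Z1 <- Z5 -> Z8
  P2: Z6 <- Z7 -> Z2 -> Z1 <- Z5 -> Z8
  P3: Z6 <- Z7 -> Z9 <- Z2 -> Z1 <- Z5 -> Z8
  P4: Z6 <- Z7 -> Z9 -> Z1 <- Z5 -> Z8
  P5: Z6 <- Z7 -> Z10 <- Z2 -> Z9 -> Z1 <- Z5 -> Z8
  P6: Z6 <- Z7 -> Z10 <- Z2 -> Z1 <- Z5 -> Z8
  P7: Z6 <- Z7 -> Z8
  P8: Z6 <- Z7 -> Z1 <- Z5 -> Z8
The empty set is not sufficient: P7 (Z6 <- Z7 -> Z8) has no collider blocking it and no conditioned non-collider, so it is open.
Try {Z7}:
  P1: blocked at fork node Z7 ∈ conditioning set.
  P2: blocked at fork node Z7 ∈ conditioning set.
  P3: blocked at fork node Z7 ∈ conditioning set.
  P4: blocked at fork node Z7 ∈ conditioning set.
  P5: blocked at fork node Z7 ∈ conditioning set.
  P6: blocked at fork node Z7 ∈ conditioning set.
  P7: blocked at fork node Z7 ∈ conditioning set.
  P8: blocked at fork node Z7 ∈ conditioning set.
{Z7} contains no descendant of Z6 and blocks every backdoor path.
No other singleton works — e.g. {Z5} leaves P7 open — so {Z7} is the unique smallest valid adjustment set.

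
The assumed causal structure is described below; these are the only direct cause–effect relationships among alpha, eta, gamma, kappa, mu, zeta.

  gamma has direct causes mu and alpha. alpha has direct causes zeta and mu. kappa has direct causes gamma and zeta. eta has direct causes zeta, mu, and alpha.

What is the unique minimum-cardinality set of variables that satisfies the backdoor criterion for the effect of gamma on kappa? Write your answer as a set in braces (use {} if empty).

{zeta}

Variables eligible for adjustment (non-descendants of gamma, excluding gamma and kappa): {alpha, eta, mu, zeta}.
Backdoor paths from gamma to kappa:
  P1: gamma <- mu -> alpha <- zeta -> kappa
  P2: gamma <- mu -> alpha -> eta <- zeta -> kappa
  P3: gamma <- mu -> eta <- zeta -> kappa
  P4: gamma <- mu -> eta <- alpha <- zeta -> kappa
  P5: gamma <- alpha <- zeta -> kappa
  P6: gamma <- alpha <- mu -> eta <- zeta -> kappa
  P7: gamma <- alpha -> eta <- zeta -> kappa
The empty set is not sufficient: P5 (gamma <- alpha <- zeta -> kappa) has no collider blocking it and no conditioned non-collider, so it is open.
Try {zeta}:
  P1: blocked at collider alpha (neither it nor any descendant is in the conditioning set).
  P2: blocked at collider eta (neither it nor any descendant is in the conditioning set).
  P3: blocked at collider eta (neither it nor any descendant is in the conditioning set).
  P4: blocked at collider eta (neither it nor any descendant is in the conditioning set).
  P5: blocked at fork node zeta ∈ conditioning set.
  P6: blocked at collider eta (neither it nor any descendant is in the conditioning set).
  P7: blocked at collider eta (neither it nor any descendant is in the conditioning set).
{zeta} contains no descendant of gamma and blocks every backdoor path.
No other singleton works — e.g. {mu} leaves P5 open — so {zeta} is the unique smallest valid adjustment set.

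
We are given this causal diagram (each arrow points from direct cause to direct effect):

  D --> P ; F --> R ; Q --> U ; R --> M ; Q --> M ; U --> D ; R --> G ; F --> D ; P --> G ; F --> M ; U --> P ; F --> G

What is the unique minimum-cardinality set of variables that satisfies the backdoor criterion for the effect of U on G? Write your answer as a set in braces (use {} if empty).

{}

Variables eligible for adjustment (non-descendants of U, excluding U and G): {F, M, Q, R}.
Backdoor paths from U to G:
  P1: U <- Q -> M <- F -> R -> G
  P2: U <- Q -> M <- F -> D -> P -> G
  P3: U <- Q -> M <- F -> G
  P4: U <- Q -> M <- R <- F -> D -> P -> G
  P5: U <- Q -> M <- R <- F -> G
  P6: U <- Q -> M <- R -> G
Each backdoor path contains an unconditioned collider, so every path is already blocked with the empty conditioning set:
  P1: blocked at collider M (neither it nor any descendant is in the conditioning set).
  P2: blocked at collider M (neither it nor any descendant is in the conditioning set).
  P3: blocked at collider M (neither it nor any descendant is in the conditioning set).
  P4: blocked at collider M (neither it nor any descendant is in the conditioning set).
  P5: blocked at collider M (neither it nor any descendant is in the conditioning set).
  P6: blocked at collider M (neither it nor any descendant is in the conditioning set).
The empty set is therefore the unique smallest valid set.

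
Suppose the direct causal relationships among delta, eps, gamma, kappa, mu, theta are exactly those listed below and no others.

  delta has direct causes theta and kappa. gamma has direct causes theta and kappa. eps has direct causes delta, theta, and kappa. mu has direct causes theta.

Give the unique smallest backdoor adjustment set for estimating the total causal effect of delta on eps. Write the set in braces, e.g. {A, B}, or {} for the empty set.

{kappa, theta}

Variables eligible for adjustment (non-descendants of delta, excluding delta and eps): {gamma, kappa, mu, theta}.
Backdoor paths from delta to eps:
  P1: delta <- theta -> gamma <- kappa -> eps
  P2: delta <- theta -> eps
  P3: delta <- kappa -> gamma <- theta -> eps
  P4: delta <- kappa -> eps
The empty set is not sufficient: P2 (delta <- theta -> eps) has no collider blocking it and no conditioned non-collider, so it is open.
Try {kappa, theta}:
  P1: blocked at fork node theta ∈ conditioning set.
  P2: blocked at fork node theta ∈ conditioning set.
  P3: blocked at fork node kappa ∈ conditioning set.
  P4: blocked at fork node kappa ∈ conditioning set.
{kappa, theta} contains no descendant of delta and blocks every backdoor path.
Every element of {kappa, theta} is needed (dropping kappa leaves P4 open; dropping theta leaves P2 open), so no proper subset is valid.
Among all size-2 subsets of the eligible variables, only {kappa, theta} blocks every backdoor path, so it is the unique smallest valid adjustment set.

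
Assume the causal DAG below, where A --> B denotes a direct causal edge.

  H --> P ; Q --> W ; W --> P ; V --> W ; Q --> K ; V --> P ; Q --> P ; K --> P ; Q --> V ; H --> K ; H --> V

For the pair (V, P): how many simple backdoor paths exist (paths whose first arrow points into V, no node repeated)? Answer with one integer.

8

A backdoor path from V to P is any simple undirected path whose first edge points into V (i.e. leaves V via a parent).
Parents of V: {H, Q}.
Enumerating:
  P1: V <- Q -> K <- H -> P
  P2: V <- Q -> K -> P
  P3: V <- Q -> W -> P
  P4: V <- Q -> P
  P5: V <- H -> K <- Q -> W -> P
  P6: V <- H -> K <- Q -> P
  P7: V <- H -> K -> P
  P8: V <- H -> P
That exhausts the simple backdoor paths. Count: 8.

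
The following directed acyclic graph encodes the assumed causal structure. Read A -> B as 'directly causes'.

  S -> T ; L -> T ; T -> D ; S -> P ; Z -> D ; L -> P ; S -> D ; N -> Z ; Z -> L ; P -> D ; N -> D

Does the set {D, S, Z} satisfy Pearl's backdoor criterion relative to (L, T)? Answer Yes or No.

Backdoor paths from L to T (paths whose first edge points into L):
  P1: L <- Z <- N -> D <- S -> T
  P2: L <- Z <- N -> D <- P <- S -> T
  P3: L <- Z <- N -> D <- T
  P4: L <- Z -> D <- S -> T
  P5: L <- Z -> D <- P <- S -> T
  P6: L <- Z -> D <- T
Condition 1 (no descendant of L in the set): FAILS — D is a descendant of L.
Condition 2 (every backdoor path blocked by {D, S, Z}):
  P1: blocked at chain node Z ∈ conditioning set.
  P2: blocked at chain node Z ∈ conditioning set.
  P3: blocked at chain node Z ∈ conditioning set.
  P4: blocked at fork node Z ∈ conditioning set.
  P5: blocked at fork node Z ∈ conditioning set.
  P6: blocked at fork node Z ∈ conditioning set.
{D, S, Z} does not satisfy the backdoor criterion.

No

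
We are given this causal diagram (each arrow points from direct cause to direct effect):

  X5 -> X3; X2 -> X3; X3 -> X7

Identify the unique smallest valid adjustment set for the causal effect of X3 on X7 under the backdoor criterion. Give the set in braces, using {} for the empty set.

{}

Variables eligible for adjustment (non-descendants of X3, excluding X3 and X7): {X2, X5}.
Backdoor paths from X3 to X7:
  (none)
With no backdoor paths the empty set already satisfies the criterion, and it is trivially minimal.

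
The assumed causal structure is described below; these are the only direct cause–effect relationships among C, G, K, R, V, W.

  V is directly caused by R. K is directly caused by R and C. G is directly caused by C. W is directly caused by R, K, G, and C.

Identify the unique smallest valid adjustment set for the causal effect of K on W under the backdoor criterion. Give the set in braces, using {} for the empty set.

{C, R}

Variables eligible for adjustment (non-descendants of K, excluding K and W): {C, G, R, V}.
Backdoor paths from K to W:
  P1: K <- R -> W
  P2: K <- C -> G -> W
  P3: K <- C -> W
The empty set is not sufficient: P1 (K <- R -> W) has no collider blocking it and no conditioned non-collider, so it is open.
Try {C, R}:
  P1: blocked at fork node R ∈ conditioning set.
  P2: blocked at fork node C ∈ conditioning set.
  P3: blocked at fork node C ∈ conditioning set.
{C, R} contains no descendant of K and blocks every backdoor path.
Every element of {C, R} is needed (dropping C leaves P2 open; dropping R leaves P1 open), so no proper subset is valid.
Among all size-2 subsets of the eligible variables, only {C, R} blocks every backdoor path, so it is the unique smallest valid adjustment set.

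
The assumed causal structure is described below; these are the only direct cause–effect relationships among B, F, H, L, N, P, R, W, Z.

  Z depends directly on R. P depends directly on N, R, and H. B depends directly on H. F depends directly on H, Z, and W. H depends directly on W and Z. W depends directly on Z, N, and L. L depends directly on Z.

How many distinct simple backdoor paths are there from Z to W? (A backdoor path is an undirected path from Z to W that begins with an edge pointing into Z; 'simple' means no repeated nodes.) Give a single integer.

A backdoor path from Z to W is any simple undirected path whose first edge points into Z (i.e. leaves Z via a parent).
Parents of Z: {R}.
Enumerating:
  P1: Z <- R -> P <- N -> W
  P2: Z <- R -> P <- H <- W
  P3: Z <- R -> P <- H -> F <- W
That exhausts the simple backdoor paths. Count: 3.

3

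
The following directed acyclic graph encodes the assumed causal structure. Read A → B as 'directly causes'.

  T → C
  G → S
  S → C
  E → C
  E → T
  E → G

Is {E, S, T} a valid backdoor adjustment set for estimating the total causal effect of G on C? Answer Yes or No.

No

Backdoor paths from G to C (paths whose first edge points into G):
  P1: G <- E -> T -> C
  P2: G <- E -> C
Condition 1 (no descendant of G in the set): FAILS — S is a descendant of G.
Condition 2 (every backdoor path blocked by {E, S, T}):
  P1: blocked at fork node E ∈ conditioning set.
  P2: blocked at fork node E ∈ conditioning set.
{E, S, T} does not satisfy the backdoor criterion.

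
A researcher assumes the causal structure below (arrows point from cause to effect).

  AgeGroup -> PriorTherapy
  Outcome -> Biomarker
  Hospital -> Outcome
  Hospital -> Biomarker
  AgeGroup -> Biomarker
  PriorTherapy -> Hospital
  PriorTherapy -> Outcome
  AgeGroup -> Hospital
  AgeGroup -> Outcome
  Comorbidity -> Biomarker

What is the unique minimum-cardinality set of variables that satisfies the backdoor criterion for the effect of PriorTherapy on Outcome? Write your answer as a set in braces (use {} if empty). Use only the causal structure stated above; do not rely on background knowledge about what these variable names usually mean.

{AgeGroup}

Variables eligible for adjustment (non-descendants of PriorTherapy, excluding PriorTherapy and Outcome): {AgeGroup, Comorbidity}.
Backdoor paths from PriorTherapy to Outcome:
  P1: PriorTherapy <- AgeGroup -> Hospital -> Outcome
  P2: PriorTherapy <- AgeGroup -> Hospital -> Biomarker <- Outcome
  P3: PriorTherapy <- AgeGroup -> Outcome
  P4: PriorTherapy <- AgeGroup -> Biomarker <- Hospital -> Outcome
  P5: PriorTherapy <- AgeGroup -> Biomarker <- Outcome
The empty set is not sufficient: P1 (PriorTherapy <- AgeGroup -> Hospital -> Outcome) has no collider blocking it and no conditioned non-collider, so it is open.
Try {AgeGroup}:
  P1: blocked at fork node AgeGroup ∈ conditioning set.
  P2: blocked at fork node AgeGroup ∈ conditioning set.
  P3: blocked at fork node AgeGroup ∈ conditioning set.
  P4: blocked at fork node AgeGroup ∈ conditioning set.
  P5: blocked at fork node AgeGroup ∈ conditioning set.
{AgeGroup} contains no descendant of PriorTherapy and blocks every backdoor path.
No other singleton works — e.g. {Comorbidity} leaves P1 open — so {AgeGroup} is the unique smallest valid adjustment set.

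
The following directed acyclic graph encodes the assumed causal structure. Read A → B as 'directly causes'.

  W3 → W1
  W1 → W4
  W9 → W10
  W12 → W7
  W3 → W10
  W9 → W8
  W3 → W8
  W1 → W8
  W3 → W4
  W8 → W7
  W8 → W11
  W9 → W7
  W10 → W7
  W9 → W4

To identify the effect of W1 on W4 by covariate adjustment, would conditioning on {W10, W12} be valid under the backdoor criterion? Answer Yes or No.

No

Backdoor paths from W1 to W4 (paths whose first edge points into W1):
  P1: W1 <- W3 -> W4
  P2: W1 <- W3 -> W8 <- W9 -> W4
  P3: W1 <- W3 -> W8 -> W7 <- W9 -> W4
  P4: W1 <- W3 -> W8 -> W7 <- W10 <- W9 -> W4
  P5: W1 <- W3 -> W10 <- W9 -> W4
  P6: W1 <- W3 -> W10 -> W7 <- W9 -> W4
  P7: W1 <- W3 -> W10 -> W7 <- W8 <- W9 -> W4
Condition 1 (no descendant of W1 in the set): holds — descendants of W1 are {W11, W4, W7, W8}; none are in {W10, W12}.
Condition 2 (every backdoor path blocked by {W10, W12}):
  P1: open — no interior node is in the conditioning set.
  P2: blocked at collider W8 (neither it nor any descendant is in the conditioning set).
  P3: blocked at collider W7 (neither it nor any descendant is in the conditioning set).
  P4: blocked at collider W7 (neither it nor any descendant is in the conditioning set).
  P5: open — collider(s) W10 are conditioned on (or have a conditioned descendant) and no non-collider on the path is in the set.
  P6: blocked at chain node W10 ∈ conditioning set.
  P7: blocked at chain node W10 ∈ conditioning set.
{W10, W12} does not satisfy the backdoor criterion.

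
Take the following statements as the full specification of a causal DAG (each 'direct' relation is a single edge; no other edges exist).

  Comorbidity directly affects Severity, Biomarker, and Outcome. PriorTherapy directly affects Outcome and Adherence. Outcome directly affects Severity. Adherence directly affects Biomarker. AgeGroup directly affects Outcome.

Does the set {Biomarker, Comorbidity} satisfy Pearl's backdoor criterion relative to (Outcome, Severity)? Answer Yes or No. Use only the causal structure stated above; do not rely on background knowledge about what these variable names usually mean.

Backdoor paths from Outcome to Severity (paths whose first edge points into Outcome):
  P1: Outcome <- PriorTherapy -> Adherence -> Biomarker <- Comorbidity -> Severity
  P2: Outcome <- Comorbidity -> Severity
Condition 1 (no descendant of Outcome in the set): holds — descendants of Outcome are {Severity}; none are in {Biomarker, Comorbidity}.
Condition 2 (every backdoor path blocked by {Biomarker, Comorbidity}):
  P1: blocked at fork node Comorbidity ∈ conditioning set.
  P2: blocked at fork node Comorbidity ∈ conditioning set.
{Biomarker, Comorbidity} satisfies the backdoor criterion.

Yes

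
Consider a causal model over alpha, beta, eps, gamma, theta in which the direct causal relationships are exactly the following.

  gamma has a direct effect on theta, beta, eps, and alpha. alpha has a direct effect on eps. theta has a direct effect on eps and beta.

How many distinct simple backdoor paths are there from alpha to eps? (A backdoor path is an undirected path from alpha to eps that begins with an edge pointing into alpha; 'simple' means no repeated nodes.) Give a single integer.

3

A backdoor path from alpha to eps is any simple undirected path whose first edge points into alpha (i.e. leaves alpha via a parent).
Parents of alpha: {gamma}.
Enumerating:
  P1: alpha <- gamma -> theta -> eps
  P2: alpha <- gamma -> beta <- theta -> eps
  P3: alpha <- gamma -> eps
That exhausts the simple backdoor paths. Count: 3.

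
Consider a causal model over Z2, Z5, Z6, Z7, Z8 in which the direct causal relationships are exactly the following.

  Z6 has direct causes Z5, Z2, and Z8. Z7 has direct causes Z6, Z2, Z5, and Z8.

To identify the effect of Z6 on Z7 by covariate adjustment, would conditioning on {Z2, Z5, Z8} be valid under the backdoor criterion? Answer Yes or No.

Backdoor paths from Z6 to Z7 (paths whose first edge points into Z6):
  P1: Z6 <- Z5 -> Z7
  P2: Z6 <- Z8 -> Z7
  P3: Z6 <- Z2 -> Z7
Condition 1 (no descendant of Z6 in the set): holds — descendants of Z6 are {Z7}; none are in {Z2, Z5, Z8}.
Condition 2 (every backdoor path blocked by {Z2, Z5, Z8}):
  P1: blocked at fork node Z5 ∈ conditioning set.
  P2: blocked at fork node Z8 ∈ conditioning set.
  P3: blocked at fork node Z2 ∈ conditioning set.
{Z2, Z5, Z8} satisfies the backdoor criterion.

Yes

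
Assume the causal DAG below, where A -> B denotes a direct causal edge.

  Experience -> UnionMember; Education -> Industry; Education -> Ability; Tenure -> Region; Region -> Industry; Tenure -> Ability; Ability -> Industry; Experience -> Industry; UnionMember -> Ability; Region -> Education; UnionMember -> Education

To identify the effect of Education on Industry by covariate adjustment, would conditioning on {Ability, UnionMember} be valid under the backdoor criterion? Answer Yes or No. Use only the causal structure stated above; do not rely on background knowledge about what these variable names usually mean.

No

Backdoor paths from Education to Industry (paths whose first edge points into Education):
  P1: Education <- UnionMember <- Experience -> Industry
  P2: Education <- UnionMember -> Ability <- Tenure -> Region -> Industry
  P3: Education <- UnionMember -> Ability -> Industry
  P4: Education <- Region <- Tenure -> Ability <- UnionMember <- Experience -> Industry
  P5: Education <- Region <- Tenure -> Ability -> Industry
  P6: Education <- Region -> Industry
Condition 1 (no descendant of Education in the set): FAILS — Ability is a descendant of Education.
Condition 2 (every backdoor path blocked by {Ability, UnionMember}):
  P1: blocked at chain node UnionMember ∈ conditioning set.
  P2: blocked at fork node UnionMember ∈ conditioning set.
  P3: blocked at fork node UnionMember ∈ conditioning set.
  P4: blocked at chain node UnionMember ∈ conditioning set.
  P5: blocked at chain node Ability ∈ conditioning set.
  P6: open — no interior node is in the conditioning set.
{Ability, UnionMember} does not satisfy the backdoor criterion.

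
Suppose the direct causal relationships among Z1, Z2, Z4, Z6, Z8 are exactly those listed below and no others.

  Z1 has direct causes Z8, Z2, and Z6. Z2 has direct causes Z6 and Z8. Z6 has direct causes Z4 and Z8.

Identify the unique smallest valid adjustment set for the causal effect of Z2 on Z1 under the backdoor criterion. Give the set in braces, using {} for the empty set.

Variables eligible for adjustment (non-descendants of Z2, excluding Z2 and Z1): {Z4, Z6, Z8}.
Backdoor paths from Z2 to Z1:
  P1: Z2 <- Z8 -> Z6 -> Z1
  P2: Z2 <- Z8 -> Z1
  P3: Z2 <- Z6 <- Z8 -> Z1
  P4: Z2 <- Z6 -> Z1
The empty set is not sufficient: P1 (Z2 <- Z8 -> Z6 -> Z1) has no collider blocking it and no conditioned non-collider, so it is open.
Try {Z6, Z8}:
  P1: blocked at fork node Z8 ∈ conditioning set.
  P2: blocked at fork node Z8 ∈ conditioning set.
  P3: blocked at chain node Z6 ∈ conditioning set.
  P4: blocked at fork node Z6 ∈ conditioning set.
{Z6, Z8} contains no descendant of Z2 and blocks every backdoor path.
Every element of {Z6, Z8} is needed (dropping Z6 leaves P4 open; dropping Z8 leaves P2 open), so no proper subset is valid.
Among all size-2 subsets of the eligible variables, only {Z6, Z8} blocks every backdoor path, so it is the unique smallest valid adjustment set.

{Z6, Z8}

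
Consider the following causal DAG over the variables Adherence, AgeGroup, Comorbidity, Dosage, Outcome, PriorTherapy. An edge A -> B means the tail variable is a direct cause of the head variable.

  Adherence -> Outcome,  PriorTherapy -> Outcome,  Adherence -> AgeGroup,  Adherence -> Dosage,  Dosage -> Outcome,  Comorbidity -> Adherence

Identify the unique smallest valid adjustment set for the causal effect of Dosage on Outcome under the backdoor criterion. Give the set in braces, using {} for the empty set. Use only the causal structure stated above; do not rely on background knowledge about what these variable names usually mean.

{Adherence}

Variables eligible for adjustment (non-descendants of Dosage, excluding Dosage and Outcome): {Adherence, AgeGroup, Comorbidity, PriorTherapy}.
Backdoor paths from Dosage to Outcome:
  P1: Dosage <- Adherence -> Outcome
The empty set is not sufficient: P1 (Dosage <- Adherence -> Outcome) has no collider blocking it and no conditioned non-collider, so it is open.
Try {Adherence}:
  P1: blocked at fork node Adherence ∈ conditioning set.
{Adherence} contains no descendant of Dosage and blocks every backdoor path.
No other singleton works — e.g. {Comorbidity} leaves P1 open — so {Adherence} is the unique smallest valid adjustment set.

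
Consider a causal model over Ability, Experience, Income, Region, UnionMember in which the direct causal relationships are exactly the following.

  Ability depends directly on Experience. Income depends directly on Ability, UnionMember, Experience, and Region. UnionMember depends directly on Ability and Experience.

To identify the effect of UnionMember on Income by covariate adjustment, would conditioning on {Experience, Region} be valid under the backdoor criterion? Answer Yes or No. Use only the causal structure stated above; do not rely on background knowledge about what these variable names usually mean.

Backdoor paths from UnionMember to Income (paths whose first edge points into UnionMember):
  P1: UnionMember <- Experience -> Ability -> Income
  P2: UnionMember <- Experience -> Income
  P3: UnionMember <- Ability <- Experience -> Income
  P4: UnionMember <- Ability -> Income
Condition 1 (no descendant of UnionMember in the set): holds — descendants of UnionMember are {Income}; none are in {Experience, Region}.
Condition 2 (every backdoor path blocked by {Experience, Region}):
  P1: blocked at fork node Experience ∈ conditioning set.
  P2: blocked at fork node Experience ∈ conditioning set.
  P3: blocked at fork node Experience ∈ conditioning set.
  P4: open — no interior node is in the conditioning set.
{Experience, Region} does not satisfy the backdoor criterion.

No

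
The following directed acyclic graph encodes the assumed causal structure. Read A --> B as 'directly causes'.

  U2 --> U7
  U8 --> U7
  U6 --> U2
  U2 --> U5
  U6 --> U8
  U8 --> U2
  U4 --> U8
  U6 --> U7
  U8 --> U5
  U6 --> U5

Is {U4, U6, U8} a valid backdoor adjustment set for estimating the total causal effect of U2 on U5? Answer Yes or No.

Yes

Backdoor paths from U2 to U5 (paths whose first edge points into U2):
  P1: U2 <- U6 -> U8 -> U5
  P2: U2 <- U6 -> U5
  P3: U2 <- U6 -> U7 <- U8 -> U5
  P4: U2 <- U8 <- U6 -> U5
  P5: U2 <- U8 -> U5
  P6: U2 <- U8 -> U7 <- U6 -> U5
Condition 1 (no descendant of U2 in the set): holds — descendants of U2 are {U5, U7}; none are in {U4, U6, U8}.
Condition 2 (every backdoor path blocked by {U4, U6, U8}):
  P1: blocked at fork node U6 ∈ conditioning set.
  P2: blocked at fork node U6 ∈ conditioning set.
  P3: blocked at fork node U6 ∈ conditioning set.
  P4: blocked at chain node U8 ∈ conditioning set.
  P5: blocked at fork node U8 ∈ conditioning set.
  P6: blocked at fork node U8 ∈ conditioning set.
{U4, U6, U8} satisfies the backdoor criterion.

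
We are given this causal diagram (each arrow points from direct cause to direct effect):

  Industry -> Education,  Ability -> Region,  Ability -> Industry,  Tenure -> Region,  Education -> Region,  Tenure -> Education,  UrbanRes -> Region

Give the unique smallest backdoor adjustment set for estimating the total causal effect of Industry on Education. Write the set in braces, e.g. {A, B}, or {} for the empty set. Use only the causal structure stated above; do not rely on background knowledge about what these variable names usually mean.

Variables eligible for adjustment (non-descendants of Industry, excluding Industry and Education): {Ability, Tenure, UrbanRes}.
Backdoor paths from Industry to Education:
  P1: Industry <- Ability -> Region <- Tenure -> Education
  P2: Industry <- Ability -> Region <- Education
Each backdoor path contains an unconditioned collider, so every path is already blocked with the empty conditioning set:
  P1: blocked at collider Region (neither it nor any descendant is in the conditioning set).
  P2: blocked at collider Region (neither it nor any descendant is in the conditioning set).
The empty set is therefore the unique smallest valid set.

{}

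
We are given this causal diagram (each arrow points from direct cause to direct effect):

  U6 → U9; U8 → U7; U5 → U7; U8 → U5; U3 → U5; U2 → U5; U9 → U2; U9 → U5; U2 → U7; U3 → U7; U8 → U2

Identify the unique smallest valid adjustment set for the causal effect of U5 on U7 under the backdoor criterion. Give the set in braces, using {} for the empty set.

{U2, U3, U8}

Variables eligible for adjustment (non-descendants of U5, excluding U5 and U7): {U2, U3, U6, U8, U9}.
Backdoor paths from U5 to U7:
  P1: U5 <- U3 -> U7
  P2: U5 <- U8 -> U2 -> U7
  P3: U5 <- U8 -> U7
  P4: U5 <- U9 -> U2 <- U8 -> U7
  P5: U5 <- U9 -> U2 -> U7
  P6: U5 <- U2 <- U8 -> U7
  P7: U5 <- U2 -> U7
The empty set is not sufficient: P1 (U5 <- U3 -> U7) has no collider blocking it and no conditioned non-collider, so it is open.
Try {U2, U3, U8}:
  P1: blocked at fork node U3 ∈ conditioning set.
  P2: blocked at fork node U8 ∈ conditioning set.
  P3: blocked at fork node U8 ∈ conditioning set.
  P4: blocked at fork node U8 ∈ conditioning set.
  P5: blocked at chain node U2 ∈ conditioning set.
  P6: blocked at chain node U2 ∈ conditioning set.
  P7: blocked at fork node U2 ∈ conditioning set.
{U2, U3, U8} contains no descendant of U5 and blocks every backdoor path.
Every element of {U2, U3, U8} is needed (dropping U2 leaves P5 open; dropping U3 leaves P1 open; dropping U8 leaves P3 open), so no proper subset is valid.
Among all size-3 subsets of the eligible variables, only {U2, U3, U8} blocks every backdoor path, so it is the unique smallest valid adjustment set.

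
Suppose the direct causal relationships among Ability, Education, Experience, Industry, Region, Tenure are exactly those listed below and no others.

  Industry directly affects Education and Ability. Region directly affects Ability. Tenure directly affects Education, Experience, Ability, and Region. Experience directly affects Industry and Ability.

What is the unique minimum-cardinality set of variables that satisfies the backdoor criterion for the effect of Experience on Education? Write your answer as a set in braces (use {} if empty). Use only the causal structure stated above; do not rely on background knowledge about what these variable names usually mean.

Variables eligible for adjustment (non-descendants of Experience, excluding Experience and Education): {Region, Tenure}.
Backdoor paths from Experience to Education:
  P1: Experience <- Tenure -> Region -> Ability <- Industry -> Education
  P2: Experience <- Tenure -> Education
  P3: Experience <- Tenure -> Ability <- Industry -> Education
The empty set is not sufficient: P2 (Experience <- Tenure -> Education) has no collider blocking it and no conditioned non-collider, so it is open.
Try {Tenure}:
  P1: blocked at fork node Tenure ∈ conditioning set.
  P2: blocked at fork node Tenure ∈ conditioning set.
  P3: blocked at fork node Tenure ∈ conditioning set.
{Tenure} contains no descendant of Experience and blocks every backdoor path.
No other singleton works — e.g. {Region} leaves P2 open — so {Tenure} is the unique smallest valid adjustment set.

{Tenure}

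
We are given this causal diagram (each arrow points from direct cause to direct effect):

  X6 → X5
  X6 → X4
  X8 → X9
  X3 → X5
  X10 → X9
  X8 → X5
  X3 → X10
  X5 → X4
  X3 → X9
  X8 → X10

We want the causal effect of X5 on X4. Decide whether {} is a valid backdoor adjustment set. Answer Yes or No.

No

Backdoor paths from X5 to X4 (paths whose first edge points into X5):
  P1: X5 <- X6 -> X4
Condition 1 (no descendant of X5 in the set): holds — descendants of X5 are {X4}; none are in {}.
Condition 2 (every backdoor path blocked by {}):
  P1: open — no interior node is in the conditioning set.
{} does not satisfy the backdoor criterion.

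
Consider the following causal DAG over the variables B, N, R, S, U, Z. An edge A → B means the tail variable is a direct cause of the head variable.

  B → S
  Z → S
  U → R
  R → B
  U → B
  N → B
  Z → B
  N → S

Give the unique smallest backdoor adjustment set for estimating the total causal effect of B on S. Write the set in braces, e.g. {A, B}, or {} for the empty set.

Variables eligible for adjustment (non-descendants of B, excluding B and S): {N, R, U, Z}.
Backdoor paths from B to S:
  P1: B <- Z -> S
  P2: B <- N -> S
The empty set is not sufficient: P1 (B <- Z -> S) has no collider blocking it and no conditioned non-collider, so it is open.
Try {N, Z}:
  P1: blocked at fork node Z ∈ conditioning set.
  P2: blocked at fork node N ∈ conditioning set.
{N, Z} contains no descendant of B and blocks every backdoor path.
Every element of {N, Z} is needed (dropping N leaves P2 open; dropping Z leaves P1 open), so no proper subset is valid.
Among all size-2 subsets of the eligible variables, only {N, Z} blocks every backdoor path, so it is the unique smallest valid adjustment set.

{N, Z}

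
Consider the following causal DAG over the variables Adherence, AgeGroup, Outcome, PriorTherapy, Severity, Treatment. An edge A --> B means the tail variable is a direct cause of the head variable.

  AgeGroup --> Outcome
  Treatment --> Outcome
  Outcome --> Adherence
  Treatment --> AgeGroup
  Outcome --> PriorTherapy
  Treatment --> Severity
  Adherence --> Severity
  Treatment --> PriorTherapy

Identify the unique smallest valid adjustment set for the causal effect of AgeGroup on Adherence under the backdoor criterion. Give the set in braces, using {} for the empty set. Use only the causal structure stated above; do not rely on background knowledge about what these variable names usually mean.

Variables eligible for adjustment (non-descendants of AgeGroup, excluding AgeGroup and Adherence): {Treatment}.
Backdoor paths from AgeGroup to Adherence:
  P1: AgeGroup <- Treatment -> Outcome -> Adherence
  P2: AgeGroup <- Treatment -> PriorTherapy <- Outcome -> Adherence
  P3: AgeGroup <- Treatment -> Severity <- Adherence
The empty set is not sufficient: P1 (AgeGroup <- Treatment -> Outcome -> Adherence) has no collider blocking it and no conditioned non-collider, so it is open.
Try {Treatment}:
  P1: blocked at fork node Treatment ∈ conditioning set.
  P2: blocked at fork node Treatment ∈ conditioning set.
  P3: blocked at fork node Treatment ∈ conditioning set.
{Treatment} contains no descendant of AgeGroup and blocks every backdoor path.
{Treatment} is the unique smallest valid adjustment set.

{Treatment}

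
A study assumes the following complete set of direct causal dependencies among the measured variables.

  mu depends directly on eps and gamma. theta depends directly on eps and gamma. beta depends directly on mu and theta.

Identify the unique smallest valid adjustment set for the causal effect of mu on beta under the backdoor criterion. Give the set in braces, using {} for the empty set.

{theta}

Variables eligible for adjustment (non-descendants of mu, excluding mu and beta): {eps, gamma, theta}.
Backdoor paths from mu to beta:
  P1: mu <- eps -> theta -> beta
  P2: mu <- gamma -> theta -> beta
The empty set is not sufficient: P1 (mu <- eps -> theta -> beta) has no collider blocking it and no conditioned non-collider, so it is open.
Try {theta}:
  P1: blocked at chain node theta ∈ conditioning set.
  P2: blocked at chain node theta ∈ conditioning set.
{theta} contains no descendant of mu and blocks every backdoor path.
No other singleton works — e.g. {eps} leaves P2 open — so {theta} is the unique smallest valid adjustment set.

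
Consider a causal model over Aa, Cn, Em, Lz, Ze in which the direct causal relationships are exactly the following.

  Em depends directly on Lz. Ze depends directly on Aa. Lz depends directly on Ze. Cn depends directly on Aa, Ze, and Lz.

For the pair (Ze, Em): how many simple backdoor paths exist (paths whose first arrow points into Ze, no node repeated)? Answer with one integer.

1

A backdoor path from Ze to Em is any simple undirected path whose first edge points into Ze (i.e. leaves Ze via a parent).
Parents of Ze: {Aa}.
Enumerating:
  P1: Ze <- Aa -> Cn <- Lz -> Em
That exhausts the simple backdoor paths. Count: 1.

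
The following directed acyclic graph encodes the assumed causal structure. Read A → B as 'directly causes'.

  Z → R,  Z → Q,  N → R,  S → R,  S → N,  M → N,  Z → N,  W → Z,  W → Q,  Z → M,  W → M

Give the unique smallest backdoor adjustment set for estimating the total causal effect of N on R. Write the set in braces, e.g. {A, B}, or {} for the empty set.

{S, Z}

Variables eligible for adjustment (non-descendants of N, excluding N and R): {M, Q, S, W, Z}.
Backdoor paths from N to R:
  P1: N <- S -> R
  P2: N <- Z -> R
  P3: N <- M <- W -> Z -> R
  P4: N <- M <- W -> Q <- Z -> R
  P5: N <- M <- Z -> R
The empty set is not sufficient: P1 (N <- S -> R) has no collider blocking it and no conditioned non-collider, so it is open.
Try {S, Z}:
  P1: blocked at fork node S ∈ conditioning set.
  P2: blocked at fork node Z ∈ conditioning set.
  P3: blocked at chain node Z ∈ conditioning set.
  P4: blocked at collider Q (neither it nor any descendant is in the conditioning set).
  P5: blocked at fork node Z ∈ conditioning set.
{S, Z} contains no descendant of N and blocks every backdoor path.
Every element of {S, Z} is needed (dropping S leaves P1 open; dropping Z leaves P2 open), so no proper subset is valid.
Among all size-2 subsets of the eligible variables, only {S, Z} blocks every backdoor path, so it is the unique smallest valid adjustment set.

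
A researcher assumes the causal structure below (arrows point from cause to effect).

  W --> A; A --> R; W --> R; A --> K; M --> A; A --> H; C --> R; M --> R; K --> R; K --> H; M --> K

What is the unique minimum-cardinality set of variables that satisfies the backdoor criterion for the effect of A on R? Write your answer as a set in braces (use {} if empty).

{M, W}

Variables eligible for adjustment (non-descendants of A, excluding A and R): {C, M, W}.
Backdoor paths from A to R:
  P1: A <- W -> R
  P2: A <- M -> K -> R
  P3: A <- M -> R
The empty set is not sufficient: P1 (A <- W -> R) has no collider blocking it and no conditioned non-collider, so it is open.
Try {M, W}:
  P1: blocked at fork node W ∈ conditioning set.
  P2: blocked at fork node M ∈ conditioning set.
  P3: blocked at fork node M ∈ conditioning set.
{M, W} contains no descendant of A and blocks every backdoor path.
Every element of {M, W} is needed (dropping M leaves P2 open; dropping W leaves P1 open), so no proper subset is valid.
Among all size-2 subsets of the eligible variables, only {M, W} blocks every backdoor path, so it is the unique smallest valid adjustment set.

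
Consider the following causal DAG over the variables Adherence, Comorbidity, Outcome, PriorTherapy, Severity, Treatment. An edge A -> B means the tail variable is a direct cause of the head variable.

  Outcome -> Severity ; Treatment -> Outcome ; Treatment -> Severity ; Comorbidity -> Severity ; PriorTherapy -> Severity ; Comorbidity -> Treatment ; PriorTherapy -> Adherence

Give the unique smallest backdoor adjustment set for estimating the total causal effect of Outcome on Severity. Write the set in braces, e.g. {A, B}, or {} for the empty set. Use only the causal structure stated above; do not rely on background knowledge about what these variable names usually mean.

{Treatment}

Variables eligible for adjustment (non-descendants of Outcome, excluding Outcome and Severity): {Adherence, Comorbidity, PriorTherapy, Treatment}.
Backdoor paths from Outcome to Severity:
  P1: Outcome <- Treatment <- Comorbidity -> Severity
  P2: Outcome <- Treatment -> Severity
The empty set is not sufficient: P1 (Outcome <- Treatment <- Comorbidity -> Severity) has no collider blocking it and no conditioned non-collider, so it is open.
Try {Treatment}:
  P1: blocked at chain node Treatment ∈ conditioning set.
  P2: blocked at fork node Treatment ∈ conditioning set.
{Treatment} contains no descendant of Outcome and blocks every backdoor path.
No other singleton works — e.g. {Comorbidity} leaves P2 open — so {Treatment} is the unique smallest valid adjustment set.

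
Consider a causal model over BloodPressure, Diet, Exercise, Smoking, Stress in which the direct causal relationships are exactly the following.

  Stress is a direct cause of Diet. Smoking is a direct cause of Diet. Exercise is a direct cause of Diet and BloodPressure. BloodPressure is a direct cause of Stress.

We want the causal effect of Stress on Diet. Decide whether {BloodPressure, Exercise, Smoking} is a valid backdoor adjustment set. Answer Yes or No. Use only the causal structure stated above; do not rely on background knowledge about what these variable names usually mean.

Yes

Backdoor paths from Stress to Diet (paths whose first edge points into Stress):
  P1: Stress <- BloodPressure <- Exercise -> Diet
Condition 1 (no descendant of Stress in the set): holds — descendants of Stress are {Diet}; none are in {BloodPressure, Exercise, Smoking}.
Condition 2 (every backdoor path blocked by {BloodPressure, Exercise, Smoking}):
  P1: blocked at chain node BloodPressure ∈ conditioning set.
{BloodPressure, Exercise, Smoking} satisfies the backdoor criterion.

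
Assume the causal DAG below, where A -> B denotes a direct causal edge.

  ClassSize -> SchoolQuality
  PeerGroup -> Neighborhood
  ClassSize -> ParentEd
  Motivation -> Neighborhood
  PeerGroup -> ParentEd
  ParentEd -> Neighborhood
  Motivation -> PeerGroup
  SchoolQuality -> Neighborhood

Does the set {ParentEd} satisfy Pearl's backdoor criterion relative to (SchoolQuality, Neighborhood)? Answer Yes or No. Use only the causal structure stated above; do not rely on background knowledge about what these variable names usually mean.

No

Backdoor paths from SchoolQuality to Neighborhood (paths whose first edge points into SchoolQuality):
  P1: SchoolQuality <- ClassSize -> ParentEd <- PeerGroup <- Motivation -> Neighborhood
  P2: SchoolQuality <- ClassSize -> ParentEd <- PeerGroup -> Neighborhood
  P3: SchoolQuality <- ClassSize -> ParentEd -> Neighborhood
Condition 1 (no descendant of SchoolQuality in the set): holds — descendants of SchoolQuality are {Neighborhood}; none are in {ParentEd}.
Condition 2 (every backdoor path blocked by {ParentEd}):
  P1: open — collider(s) ParentEd are conditioned on (or have a conditioned descendant) and no non-collider on the path is in the set.
  P2: open — collider(s) ParentEd are conditioned on (or have a conditioned descendant) and no non-collider on the path is in the set.
  P3: blocked at chain node ParentEd ∈ conditioning set.
{ParentEd} does not satisfy the backdoor criterion.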